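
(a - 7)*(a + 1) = a^2 - 6*a - 7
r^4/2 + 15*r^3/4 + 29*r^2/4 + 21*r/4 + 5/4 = (r/2 + 1/2)*(r + 1/2)*(r + 1)*(r + 5)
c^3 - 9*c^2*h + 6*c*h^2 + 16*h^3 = (c - 8*h)*(c - 2*h)*(c + h)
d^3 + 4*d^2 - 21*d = d*(d - 3)*(d + 7)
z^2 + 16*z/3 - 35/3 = (z - 5/3)*(z + 7)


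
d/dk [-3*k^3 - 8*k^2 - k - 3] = -9*k^2 - 16*k - 1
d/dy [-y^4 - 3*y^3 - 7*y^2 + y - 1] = -4*y^3 - 9*y^2 - 14*y + 1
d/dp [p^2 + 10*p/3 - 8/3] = 2*p + 10/3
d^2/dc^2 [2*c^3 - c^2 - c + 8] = 12*c - 2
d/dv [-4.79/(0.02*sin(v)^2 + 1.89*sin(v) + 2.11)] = (0.1916*sin(v) + 9.0531)*cos(v)/(0.02*sin(v)^2 + 1.89*sin(v) + 2.11)^2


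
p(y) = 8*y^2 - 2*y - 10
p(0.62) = -8.16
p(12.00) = 1118.00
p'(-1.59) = -27.44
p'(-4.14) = -68.24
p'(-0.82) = -15.12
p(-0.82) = -2.98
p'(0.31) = 2.96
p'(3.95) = 61.20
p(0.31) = -9.85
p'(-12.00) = -194.00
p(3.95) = 106.92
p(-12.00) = 1166.00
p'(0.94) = 13.04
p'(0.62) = 7.92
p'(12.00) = 190.00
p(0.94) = -4.81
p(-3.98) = 124.68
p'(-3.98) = -65.68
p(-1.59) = 13.40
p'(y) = 16*y - 2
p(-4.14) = 135.40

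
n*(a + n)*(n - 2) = a*n^2 - 2*a*n + n^3 - 2*n^2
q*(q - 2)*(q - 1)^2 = q^4 - 4*q^3 + 5*q^2 - 2*q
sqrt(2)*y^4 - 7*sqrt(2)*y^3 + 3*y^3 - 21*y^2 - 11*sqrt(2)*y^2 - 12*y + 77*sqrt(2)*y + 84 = (y - 7)*(y - 2*sqrt(2))*(y + 3*sqrt(2))*(sqrt(2)*y + 1)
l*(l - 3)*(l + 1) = l^3 - 2*l^2 - 3*l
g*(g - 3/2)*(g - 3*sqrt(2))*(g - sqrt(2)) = g^4 - 4*sqrt(2)*g^3 - 3*g^3/2 + 6*g^2 + 6*sqrt(2)*g^2 - 9*g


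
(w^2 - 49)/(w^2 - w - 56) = (w - 7)/(w - 8)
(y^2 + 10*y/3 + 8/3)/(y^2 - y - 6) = (y + 4/3)/(y - 3)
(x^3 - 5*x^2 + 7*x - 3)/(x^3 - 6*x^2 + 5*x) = (x^2 - 4*x + 3)/(x*(x - 5))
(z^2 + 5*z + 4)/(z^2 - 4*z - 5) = (z + 4)/(z - 5)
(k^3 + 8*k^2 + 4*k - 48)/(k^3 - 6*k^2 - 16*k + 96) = (k^2 + 4*k - 12)/(k^2 - 10*k + 24)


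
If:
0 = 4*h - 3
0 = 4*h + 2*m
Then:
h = 3/4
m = -3/2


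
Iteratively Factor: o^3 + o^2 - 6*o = (o + 3)*(o^2 - 2*o) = (o - 2)*(o + 3)*(o)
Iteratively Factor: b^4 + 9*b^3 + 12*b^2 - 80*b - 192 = (b + 4)*(b^3 + 5*b^2 - 8*b - 48) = (b + 4)^2*(b^2 + b - 12) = (b - 3)*(b + 4)^2*(b + 4)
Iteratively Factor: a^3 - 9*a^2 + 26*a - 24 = (a - 3)*(a^2 - 6*a + 8) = (a - 4)*(a - 3)*(a - 2)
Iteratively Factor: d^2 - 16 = (d + 4)*(d - 4)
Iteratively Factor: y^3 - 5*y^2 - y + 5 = (y + 1)*(y^2 - 6*y + 5) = (y - 5)*(y + 1)*(y - 1)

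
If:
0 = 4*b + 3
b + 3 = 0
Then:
No Solution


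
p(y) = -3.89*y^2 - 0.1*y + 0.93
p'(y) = -7.78*y - 0.1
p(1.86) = -12.71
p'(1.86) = -14.57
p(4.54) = -79.70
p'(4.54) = -35.42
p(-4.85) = -90.09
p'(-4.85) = 37.63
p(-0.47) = 0.12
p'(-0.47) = 3.56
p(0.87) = -2.10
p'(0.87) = -6.87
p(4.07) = -63.91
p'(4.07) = -31.76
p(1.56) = -8.69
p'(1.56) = -12.24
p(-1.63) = -9.24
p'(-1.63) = 12.58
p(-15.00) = -872.82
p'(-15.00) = 116.60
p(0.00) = 0.93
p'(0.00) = -0.10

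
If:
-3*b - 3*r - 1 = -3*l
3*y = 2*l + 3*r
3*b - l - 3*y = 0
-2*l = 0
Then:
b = -1/6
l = 0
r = -1/6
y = -1/6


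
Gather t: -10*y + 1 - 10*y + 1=2 - 20*y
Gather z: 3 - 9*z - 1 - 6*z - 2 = -15*z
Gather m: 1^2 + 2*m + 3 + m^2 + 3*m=m^2 + 5*m + 4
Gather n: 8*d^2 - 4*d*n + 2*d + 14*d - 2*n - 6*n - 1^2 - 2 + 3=8*d^2 + 16*d + n*(-4*d - 8)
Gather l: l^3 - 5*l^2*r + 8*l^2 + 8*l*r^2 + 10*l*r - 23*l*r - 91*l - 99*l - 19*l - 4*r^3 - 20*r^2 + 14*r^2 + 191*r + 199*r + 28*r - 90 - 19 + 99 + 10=l^3 + l^2*(8 - 5*r) + l*(8*r^2 - 13*r - 209) - 4*r^3 - 6*r^2 + 418*r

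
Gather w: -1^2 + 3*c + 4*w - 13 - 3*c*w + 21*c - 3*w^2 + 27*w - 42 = 24*c - 3*w^2 + w*(31 - 3*c) - 56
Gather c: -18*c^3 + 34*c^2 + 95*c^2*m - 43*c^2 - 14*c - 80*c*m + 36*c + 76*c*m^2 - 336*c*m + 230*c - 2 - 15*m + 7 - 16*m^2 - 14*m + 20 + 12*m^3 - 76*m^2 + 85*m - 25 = -18*c^3 + c^2*(95*m - 9) + c*(76*m^2 - 416*m + 252) + 12*m^3 - 92*m^2 + 56*m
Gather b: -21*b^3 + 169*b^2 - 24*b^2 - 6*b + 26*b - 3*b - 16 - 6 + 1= -21*b^3 + 145*b^2 + 17*b - 21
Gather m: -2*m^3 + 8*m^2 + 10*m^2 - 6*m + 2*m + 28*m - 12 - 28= -2*m^3 + 18*m^2 + 24*m - 40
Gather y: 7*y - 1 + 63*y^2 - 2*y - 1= 63*y^2 + 5*y - 2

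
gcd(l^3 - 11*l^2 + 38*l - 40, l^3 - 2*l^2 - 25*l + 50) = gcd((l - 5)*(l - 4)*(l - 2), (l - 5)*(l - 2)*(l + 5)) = l^2 - 7*l + 10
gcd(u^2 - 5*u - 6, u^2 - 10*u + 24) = u - 6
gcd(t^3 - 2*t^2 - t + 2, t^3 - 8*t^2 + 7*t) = t - 1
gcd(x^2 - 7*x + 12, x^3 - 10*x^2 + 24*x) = x - 4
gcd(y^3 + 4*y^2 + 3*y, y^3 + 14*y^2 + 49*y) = y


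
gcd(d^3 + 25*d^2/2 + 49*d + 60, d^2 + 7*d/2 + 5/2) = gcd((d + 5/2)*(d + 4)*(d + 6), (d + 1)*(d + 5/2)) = d + 5/2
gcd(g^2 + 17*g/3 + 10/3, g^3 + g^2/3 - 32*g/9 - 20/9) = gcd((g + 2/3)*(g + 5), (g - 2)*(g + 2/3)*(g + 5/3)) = g + 2/3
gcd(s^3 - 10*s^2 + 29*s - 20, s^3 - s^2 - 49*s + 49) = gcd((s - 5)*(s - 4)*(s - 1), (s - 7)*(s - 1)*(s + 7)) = s - 1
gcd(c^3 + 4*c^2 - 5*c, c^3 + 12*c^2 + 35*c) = c^2 + 5*c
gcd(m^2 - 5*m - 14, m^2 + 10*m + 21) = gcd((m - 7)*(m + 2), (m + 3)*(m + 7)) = 1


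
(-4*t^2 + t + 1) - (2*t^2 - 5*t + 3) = -6*t^2 + 6*t - 2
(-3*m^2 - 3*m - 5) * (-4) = 12*m^2 + 12*m + 20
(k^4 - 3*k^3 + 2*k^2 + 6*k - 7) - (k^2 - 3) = k^4 - 3*k^3 + k^2 + 6*k - 4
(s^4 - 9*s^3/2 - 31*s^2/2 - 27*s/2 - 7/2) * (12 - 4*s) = -4*s^5 + 30*s^4 + 8*s^3 - 132*s^2 - 148*s - 42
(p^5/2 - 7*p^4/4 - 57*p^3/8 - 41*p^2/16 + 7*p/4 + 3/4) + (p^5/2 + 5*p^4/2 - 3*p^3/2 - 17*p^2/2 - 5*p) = p^5 + 3*p^4/4 - 69*p^3/8 - 177*p^2/16 - 13*p/4 + 3/4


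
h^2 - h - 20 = (h - 5)*(h + 4)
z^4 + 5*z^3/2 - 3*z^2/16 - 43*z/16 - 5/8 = (z - 1)*(z + 1/4)*(z + 5/4)*(z + 2)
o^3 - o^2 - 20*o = o*(o - 5)*(o + 4)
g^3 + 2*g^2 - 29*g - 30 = (g - 5)*(g + 1)*(g + 6)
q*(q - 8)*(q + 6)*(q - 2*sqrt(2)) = q^4 - 2*sqrt(2)*q^3 - 2*q^3 - 48*q^2 + 4*sqrt(2)*q^2 + 96*sqrt(2)*q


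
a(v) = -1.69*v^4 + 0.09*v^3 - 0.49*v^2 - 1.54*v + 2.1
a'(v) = -6.76*v^3 + 0.27*v^2 - 0.98*v - 1.54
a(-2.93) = -124.41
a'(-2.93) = 173.69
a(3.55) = -273.93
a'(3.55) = -304.05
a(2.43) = -62.17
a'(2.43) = -99.33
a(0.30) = 1.58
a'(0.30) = -1.99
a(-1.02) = 1.24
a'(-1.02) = 6.91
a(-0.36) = 2.56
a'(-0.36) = -0.84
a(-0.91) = 1.87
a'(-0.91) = 4.67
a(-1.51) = -5.79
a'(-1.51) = 23.83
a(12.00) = -34975.26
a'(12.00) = -11655.70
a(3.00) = -141.39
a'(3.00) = -184.57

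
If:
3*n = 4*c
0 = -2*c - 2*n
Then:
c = 0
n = 0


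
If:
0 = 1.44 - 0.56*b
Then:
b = 2.57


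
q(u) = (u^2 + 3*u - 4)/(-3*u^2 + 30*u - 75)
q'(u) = (2*u + 3)/(-3*u^2 + 30*u - 75) + (6*u - 30)*(u^2 + 3*u - 4)/(-3*u^2 + 30*u - 75)^2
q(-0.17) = 0.06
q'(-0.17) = -0.01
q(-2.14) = 0.04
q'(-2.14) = 0.02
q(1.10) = -0.01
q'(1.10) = -0.12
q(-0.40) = 0.06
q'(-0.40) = -0.00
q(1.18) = -0.02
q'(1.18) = -0.13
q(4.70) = -119.22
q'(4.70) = -840.74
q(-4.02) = -0.00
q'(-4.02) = 0.02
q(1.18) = -0.02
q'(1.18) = -0.13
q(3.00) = -1.17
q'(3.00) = -1.92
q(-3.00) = 0.02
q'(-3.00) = 0.02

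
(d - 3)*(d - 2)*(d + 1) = d^3 - 4*d^2 + d + 6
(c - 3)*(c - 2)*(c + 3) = c^3 - 2*c^2 - 9*c + 18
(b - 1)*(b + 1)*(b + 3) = b^3 + 3*b^2 - b - 3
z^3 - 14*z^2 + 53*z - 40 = (z - 8)*(z - 5)*(z - 1)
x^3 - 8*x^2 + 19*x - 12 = (x - 4)*(x - 3)*(x - 1)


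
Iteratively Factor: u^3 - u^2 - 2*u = (u - 2)*(u^2 + u) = u*(u - 2)*(u + 1)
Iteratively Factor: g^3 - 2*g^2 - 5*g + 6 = (g - 3)*(g^2 + g - 2) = (g - 3)*(g - 1)*(g + 2)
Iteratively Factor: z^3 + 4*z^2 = (z)*(z^2 + 4*z) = z^2*(z + 4)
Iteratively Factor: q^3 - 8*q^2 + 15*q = (q - 5)*(q^2 - 3*q) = (q - 5)*(q - 3)*(q)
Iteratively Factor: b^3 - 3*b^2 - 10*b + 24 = (b - 4)*(b^2 + b - 6) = (b - 4)*(b + 3)*(b - 2)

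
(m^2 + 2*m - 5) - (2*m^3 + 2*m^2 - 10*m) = -2*m^3 - m^2 + 12*m - 5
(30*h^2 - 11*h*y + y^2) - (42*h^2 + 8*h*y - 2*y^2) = -12*h^2 - 19*h*y + 3*y^2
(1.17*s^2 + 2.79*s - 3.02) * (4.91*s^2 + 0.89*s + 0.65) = 5.7447*s^4 + 14.7402*s^3 - 11.5846*s^2 - 0.8743*s - 1.963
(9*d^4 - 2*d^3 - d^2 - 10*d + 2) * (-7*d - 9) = -63*d^5 - 67*d^4 + 25*d^3 + 79*d^2 + 76*d - 18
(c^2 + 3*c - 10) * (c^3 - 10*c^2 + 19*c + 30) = c^5 - 7*c^4 - 21*c^3 + 187*c^2 - 100*c - 300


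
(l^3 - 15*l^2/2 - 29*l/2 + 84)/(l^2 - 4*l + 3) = (l^2 - 9*l/2 - 28)/(l - 1)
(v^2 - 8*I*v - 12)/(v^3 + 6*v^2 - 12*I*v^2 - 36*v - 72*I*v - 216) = (v - 2*I)/(v^2 + 6*v*(1 - I) - 36*I)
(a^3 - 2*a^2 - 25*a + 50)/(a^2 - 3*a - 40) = (a^2 - 7*a + 10)/(a - 8)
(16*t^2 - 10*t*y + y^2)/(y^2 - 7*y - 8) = (-16*t^2 + 10*t*y - y^2)/(-y^2 + 7*y + 8)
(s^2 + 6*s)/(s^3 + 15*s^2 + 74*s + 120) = s/(s^2 + 9*s + 20)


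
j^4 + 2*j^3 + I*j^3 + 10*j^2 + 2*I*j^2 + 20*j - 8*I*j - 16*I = (j + 2)*(j - 2*I)*(j - I)*(j + 4*I)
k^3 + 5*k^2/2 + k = k*(k + 1/2)*(k + 2)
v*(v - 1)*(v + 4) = v^3 + 3*v^2 - 4*v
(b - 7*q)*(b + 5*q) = b^2 - 2*b*q - 35*q^2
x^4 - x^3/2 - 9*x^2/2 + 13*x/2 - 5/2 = (x - 1)^3*(x + 5/2)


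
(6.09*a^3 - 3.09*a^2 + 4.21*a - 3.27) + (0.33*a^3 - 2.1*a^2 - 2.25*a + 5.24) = 6.42*a^3 - 5.19*a^2 + 1.96*a + 1.97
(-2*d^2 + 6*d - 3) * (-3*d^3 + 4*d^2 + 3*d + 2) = 6*d^5 - 26*d^4 + 27*d^3 + 2*d^2 + 3*d - 6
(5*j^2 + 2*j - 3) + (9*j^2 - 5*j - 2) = 14*j^2 - 3*j - 5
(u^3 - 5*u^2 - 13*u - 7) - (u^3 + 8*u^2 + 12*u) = -13*u^2 - 25*u - 7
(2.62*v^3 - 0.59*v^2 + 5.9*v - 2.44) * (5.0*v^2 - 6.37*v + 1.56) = 13.1*v^5 - 19.6394*v^4 + 37.3455*v^3 - 50.7034*v^2 + 24.7468*v - 3.8064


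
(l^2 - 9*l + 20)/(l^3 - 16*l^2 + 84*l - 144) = (l - 5)/(l^2 - 12*l + 36)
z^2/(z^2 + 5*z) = z/(z + 5)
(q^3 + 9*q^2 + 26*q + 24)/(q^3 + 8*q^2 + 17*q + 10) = (q^2 + 7*q + 12)/(q^2 + 6*q + 5)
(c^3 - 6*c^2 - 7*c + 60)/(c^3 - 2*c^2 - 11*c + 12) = (c - 5)/(c - 1)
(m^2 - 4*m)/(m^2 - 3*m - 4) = m/(m + 1)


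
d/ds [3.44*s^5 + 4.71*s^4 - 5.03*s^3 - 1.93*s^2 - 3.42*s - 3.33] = 17.2*s^4 + 18.84*s^3 - 15.09*s^2 - 3.86*s - 3.42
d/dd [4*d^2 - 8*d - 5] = 8*d - 8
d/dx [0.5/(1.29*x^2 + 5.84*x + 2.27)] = (-1.29*x - 2.92)/(1.29*x^2 + 5.84*x + 2.27)^2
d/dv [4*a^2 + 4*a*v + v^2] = 4*a + 2*v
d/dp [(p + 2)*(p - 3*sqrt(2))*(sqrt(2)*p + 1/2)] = 3*sqrt(2)*p^2 - 11*p + 4*sqrt(2)*p - 11 - 3*sqrt(2)/2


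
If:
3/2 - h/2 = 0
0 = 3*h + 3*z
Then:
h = 3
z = -3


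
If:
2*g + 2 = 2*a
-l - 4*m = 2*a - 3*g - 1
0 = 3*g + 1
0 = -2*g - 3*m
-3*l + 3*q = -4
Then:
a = 2/3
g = -1/3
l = -20/9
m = 2/9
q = -32/9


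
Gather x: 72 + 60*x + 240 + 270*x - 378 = 330*x - 66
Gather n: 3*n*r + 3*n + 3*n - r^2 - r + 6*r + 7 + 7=n*(3*r + 6) - r^2 + 5*r + 14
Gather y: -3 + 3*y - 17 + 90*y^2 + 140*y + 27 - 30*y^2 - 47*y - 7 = 60*y^2 + 96*y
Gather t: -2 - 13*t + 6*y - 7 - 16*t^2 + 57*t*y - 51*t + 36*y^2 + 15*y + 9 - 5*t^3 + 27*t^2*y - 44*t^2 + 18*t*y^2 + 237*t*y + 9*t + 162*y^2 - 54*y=-5*t^3 + t^2*(27*y - 60) + t*(18*y^2 + 294*y - 55) + 198*y^2 - 33*y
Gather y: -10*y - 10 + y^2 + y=y^2 - 9*y - 10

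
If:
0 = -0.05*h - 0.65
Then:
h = -13.00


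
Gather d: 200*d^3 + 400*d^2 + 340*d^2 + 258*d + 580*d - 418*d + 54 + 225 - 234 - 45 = 200*d^3 + 740*d^2 + 420*d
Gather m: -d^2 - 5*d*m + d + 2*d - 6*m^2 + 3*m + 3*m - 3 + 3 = -d^2 + 3*d - 6*m^2 + m*(6 - 5*d)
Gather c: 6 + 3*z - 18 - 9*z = -6*z - 12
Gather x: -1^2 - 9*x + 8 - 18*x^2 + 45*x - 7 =-18*x^2 + 36*x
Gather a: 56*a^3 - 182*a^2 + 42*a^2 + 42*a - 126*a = 56*a^3 - 140*a^2 - 84*a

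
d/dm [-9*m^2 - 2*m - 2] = -18*m - 2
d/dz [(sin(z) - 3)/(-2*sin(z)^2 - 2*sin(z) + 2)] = (sin(z)^2 - 6*sin(z) - 2)*cos(z)/(2*(sin(z) - cos(z)^2)^2)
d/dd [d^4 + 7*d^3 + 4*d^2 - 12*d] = 4*d^3 + 21*d^2 + 8*d - 12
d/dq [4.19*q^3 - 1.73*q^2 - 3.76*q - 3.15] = 12.57*q^2 - 3.46*q - 3.76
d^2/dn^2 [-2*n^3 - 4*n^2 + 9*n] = -12*n - 8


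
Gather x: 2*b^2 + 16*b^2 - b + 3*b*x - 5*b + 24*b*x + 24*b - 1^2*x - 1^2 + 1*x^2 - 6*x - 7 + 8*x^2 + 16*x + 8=18*b^2 + 18*b + 9*x^2 + x*(27*b + 9)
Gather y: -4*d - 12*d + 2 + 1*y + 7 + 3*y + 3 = -16*d + 4*y + 12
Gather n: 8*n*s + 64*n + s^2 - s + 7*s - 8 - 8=n*(8*s + 64) + s^2 + 6*s - 16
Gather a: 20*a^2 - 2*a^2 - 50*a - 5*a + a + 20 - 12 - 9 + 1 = 18*a^2 - 54*a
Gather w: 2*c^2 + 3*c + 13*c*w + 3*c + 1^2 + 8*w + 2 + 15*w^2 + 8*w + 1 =2*c^2 + 6*c + 15*w^2 + w*(13*c + 16) + 4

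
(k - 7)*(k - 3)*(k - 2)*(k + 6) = k^4 - 6*k^3 - 31*k^2 + 204*k - 252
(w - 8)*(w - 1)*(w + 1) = w^3 - 8*w^2 - w + 8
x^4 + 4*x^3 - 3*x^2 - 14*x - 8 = (x - 2)*(x + 1)^2*(x + 4)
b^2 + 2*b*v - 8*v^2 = (b - 2*v)*(b + 4*v)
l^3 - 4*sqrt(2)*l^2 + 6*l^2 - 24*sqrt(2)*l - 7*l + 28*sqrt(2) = (l - 1)*(l + 7)*(l - 4*sqrt(2))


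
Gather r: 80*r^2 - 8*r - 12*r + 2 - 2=80*r^2 - 20*r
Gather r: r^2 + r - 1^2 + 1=r^2 + r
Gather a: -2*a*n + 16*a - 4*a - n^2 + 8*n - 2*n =a*(12 - 2*n) - n^2 + 6*n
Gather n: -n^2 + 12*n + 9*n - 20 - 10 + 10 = -n^2 + 21*n - 20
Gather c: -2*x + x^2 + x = x^2 - x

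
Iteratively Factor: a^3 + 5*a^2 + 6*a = (a + 3)*(a^2 + 2*a) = a*(a + 3)*(a + 2)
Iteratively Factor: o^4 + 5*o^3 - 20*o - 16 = (o - 2)*(o^3 + 7*o^2 + 14*o + 8) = (o - 2)*(o + 4)*(o^2 + 3*o + 2) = (o - 2)*(o + 2)*(o + 4)*(o + 1)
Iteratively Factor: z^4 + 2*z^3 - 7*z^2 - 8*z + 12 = (z + 2)*(z^3 - 7*z + 6) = (z - 2)*(z + 2)*(z^2 + 2*z - 3) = (z - 2)*(z + 2)*(z + 3)*(z - 1)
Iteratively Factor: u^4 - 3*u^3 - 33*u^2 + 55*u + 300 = (u + 3)*(u^3 - 6*u^2 - 15*u + 100) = (u - 5)*(u + 3)*(u^2 - u - 20) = (u - 5)*(u + 3)*(u + 4)*(u - 5)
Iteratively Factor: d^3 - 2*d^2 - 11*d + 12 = (d - 4)*(d^2 + 2*d - 3) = (d - 4)*(d - 1)*(d + 3)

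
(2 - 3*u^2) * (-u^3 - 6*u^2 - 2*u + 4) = 3*u^5 + 18*u^4 + 4*u^3 - 24*u^2 - 4*u + 8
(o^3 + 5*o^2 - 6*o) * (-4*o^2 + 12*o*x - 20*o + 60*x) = -4*o^5 + 12*o^4*x - 40*o^4 + 120*o^3*x - 76*o^3 + 228*o^2*x + 120*o^2 - 360*o*x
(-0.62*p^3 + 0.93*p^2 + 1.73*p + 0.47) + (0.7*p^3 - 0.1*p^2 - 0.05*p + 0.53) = 0.08*p^3 + 0.83*p^2 + 1.68*p + 1.0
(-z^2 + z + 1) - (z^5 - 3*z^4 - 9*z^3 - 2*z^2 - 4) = -z^5 + 3*z^4 + 9*z^3 + z^2 + z + 5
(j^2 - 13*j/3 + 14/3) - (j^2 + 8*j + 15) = -37*j/3 - 31/3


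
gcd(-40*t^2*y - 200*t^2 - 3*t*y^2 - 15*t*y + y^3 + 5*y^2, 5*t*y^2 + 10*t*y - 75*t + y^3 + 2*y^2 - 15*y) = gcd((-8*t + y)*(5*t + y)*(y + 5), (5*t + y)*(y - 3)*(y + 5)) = 5*t*y + 25*t + y^2 + 5*y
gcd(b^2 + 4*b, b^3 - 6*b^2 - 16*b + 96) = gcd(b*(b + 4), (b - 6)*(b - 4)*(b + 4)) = b + 4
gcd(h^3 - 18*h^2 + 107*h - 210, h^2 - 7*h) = h - 7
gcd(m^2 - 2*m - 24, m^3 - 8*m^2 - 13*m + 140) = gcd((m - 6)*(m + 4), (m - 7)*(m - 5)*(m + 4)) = m + 4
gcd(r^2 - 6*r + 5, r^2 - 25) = r - 5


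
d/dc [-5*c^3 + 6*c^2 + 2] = 3*c*(4 - 5*c)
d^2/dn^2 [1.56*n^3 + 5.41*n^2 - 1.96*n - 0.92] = 9.36*n + 10.82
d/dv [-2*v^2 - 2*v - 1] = -4*v - 2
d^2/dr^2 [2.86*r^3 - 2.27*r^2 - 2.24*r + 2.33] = 17.16*r - 4.54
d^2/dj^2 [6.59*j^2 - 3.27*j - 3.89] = 13.1800000000000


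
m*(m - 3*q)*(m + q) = m^3 - 2*m^2*q - 3*m*q^2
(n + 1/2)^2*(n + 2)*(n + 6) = n^4 + 9*n^3 + 81*n^2/4 + 14*n + 3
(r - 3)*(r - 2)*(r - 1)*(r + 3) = r^4 - 3*r^3 - 7*r^2 + 27*r - 18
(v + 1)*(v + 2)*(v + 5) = v^3 + 8*v^2 + 17*v + 10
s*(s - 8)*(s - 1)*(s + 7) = s^4 - 2*s^3 - 55*s^2 + 56*s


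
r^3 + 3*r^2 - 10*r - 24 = (r - 3)*(r + 2)*(r + 4)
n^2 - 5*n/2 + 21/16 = (n - 7/4)*(n - 3/4)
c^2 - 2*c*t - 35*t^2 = (c - 7*t)*(c + 5*t)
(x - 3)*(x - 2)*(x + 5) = x^3 - 19*x + 30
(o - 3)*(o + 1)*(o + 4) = o^3 + 2*o^2 - 11*o - 12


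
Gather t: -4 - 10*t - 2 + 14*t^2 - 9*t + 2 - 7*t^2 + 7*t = 7*t^2 - 12*t - 4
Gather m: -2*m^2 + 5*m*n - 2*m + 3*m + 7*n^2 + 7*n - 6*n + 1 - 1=-2*m^2 + m*(5*n + 1) + 7*n^2 + n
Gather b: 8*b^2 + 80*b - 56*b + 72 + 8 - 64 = 8*b^2 + 24*b + 16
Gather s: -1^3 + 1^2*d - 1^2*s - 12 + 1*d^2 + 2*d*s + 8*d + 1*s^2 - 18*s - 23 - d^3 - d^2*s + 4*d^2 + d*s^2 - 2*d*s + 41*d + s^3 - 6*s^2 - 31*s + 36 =-d^3 + 5*d^2 + 50*d + s^3 + s^2*(d - 5) + s*(-d^2 - 50)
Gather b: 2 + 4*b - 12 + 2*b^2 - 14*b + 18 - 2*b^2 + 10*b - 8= 0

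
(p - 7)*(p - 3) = p^2 - 10*p + 21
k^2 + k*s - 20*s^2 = (k - 4*s)*(k + 5*s)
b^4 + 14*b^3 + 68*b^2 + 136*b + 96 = (b + 2)^2*(b + 4)*(b + 6)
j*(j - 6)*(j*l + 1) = j^3*l - 6*j^2*l + j^2 - 6*j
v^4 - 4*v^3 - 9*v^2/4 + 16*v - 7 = (v - 7/2)*(v - 2)*(v - 1/2)*(v + 2)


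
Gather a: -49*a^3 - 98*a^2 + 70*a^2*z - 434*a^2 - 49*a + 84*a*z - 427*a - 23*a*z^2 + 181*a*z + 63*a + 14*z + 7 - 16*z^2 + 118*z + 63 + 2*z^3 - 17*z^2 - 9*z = -49*a^3 + a^2*(70*z - 532) + a*(-23*z^2 + 265*z - 413) + 2*z^3 - 33*z^2 + 123*z + 70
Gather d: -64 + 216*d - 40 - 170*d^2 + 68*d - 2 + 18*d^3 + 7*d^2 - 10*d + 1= 18*d^3 - 163*d^2 + 274*d - 105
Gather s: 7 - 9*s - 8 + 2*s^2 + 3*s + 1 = 2*s^2 - 6*s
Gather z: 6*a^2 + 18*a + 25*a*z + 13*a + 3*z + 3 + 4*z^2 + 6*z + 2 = 6*a^2 + 31*a + 4*z^2 + z*(25*a + 9) + 5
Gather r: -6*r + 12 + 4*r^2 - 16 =4*r^2 - 6*r - 4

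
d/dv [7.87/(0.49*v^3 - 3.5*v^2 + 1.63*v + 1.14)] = (-11.5689*v^2 + 55.09*v - 12.8281)/(0.49*v^3 - 3.5*v^2 + 1.63*v + 1.14)^2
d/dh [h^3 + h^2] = h*(3*h + 2)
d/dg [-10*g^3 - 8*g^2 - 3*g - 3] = -30*g^2 - 16*g - 3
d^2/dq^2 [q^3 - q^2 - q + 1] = 6*q - 2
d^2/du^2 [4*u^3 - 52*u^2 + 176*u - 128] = 24*u - 104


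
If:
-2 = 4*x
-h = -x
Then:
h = -1/2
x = -1/2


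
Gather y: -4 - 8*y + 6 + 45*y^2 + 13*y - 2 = 45*y^2 + 5*y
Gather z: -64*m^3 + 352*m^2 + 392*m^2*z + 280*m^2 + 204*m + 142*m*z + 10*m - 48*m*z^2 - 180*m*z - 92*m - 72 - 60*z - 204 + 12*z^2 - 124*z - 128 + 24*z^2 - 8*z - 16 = -64*m^3 + 632*m^2 + 122*m + z^2*(36 - 48*m) + z*(392*m^2 - 38*m - 192) - 420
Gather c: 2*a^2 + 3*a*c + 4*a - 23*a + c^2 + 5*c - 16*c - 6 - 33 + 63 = 2*a^2 - 19*a + c^2 + c*(3*a - 11) + 24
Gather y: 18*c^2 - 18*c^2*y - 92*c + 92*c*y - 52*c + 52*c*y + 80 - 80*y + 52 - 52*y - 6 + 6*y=18*c^2 - 144*c + y*(-18*c^2 + 144*c - 126) + 126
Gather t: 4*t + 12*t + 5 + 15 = 16*t + 20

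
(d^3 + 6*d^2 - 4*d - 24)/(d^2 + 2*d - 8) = (d^2 + 8*d + 12)/(d + 4)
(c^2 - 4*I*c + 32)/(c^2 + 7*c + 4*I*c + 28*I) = (c - 8*I)/(c + 7)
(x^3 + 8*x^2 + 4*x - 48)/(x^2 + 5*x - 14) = (x^2 + 10*x + 24)/(x + 7)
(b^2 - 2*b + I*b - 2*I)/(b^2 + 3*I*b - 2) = (b - 2)/(b + 2*I)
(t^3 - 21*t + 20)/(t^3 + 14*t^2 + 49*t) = (t^3 - 21*t + 20)/(t*(t^2 + 14*t + 49))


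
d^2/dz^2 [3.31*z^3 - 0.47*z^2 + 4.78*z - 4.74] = 19.86*z - 0.94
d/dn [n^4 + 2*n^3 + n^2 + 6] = 2*n*(2*n^2 + 3*n + 1)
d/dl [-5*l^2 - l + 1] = -10*l - 1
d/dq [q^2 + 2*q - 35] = 2*q + 2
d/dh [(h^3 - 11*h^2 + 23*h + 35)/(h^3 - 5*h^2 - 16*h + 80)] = 6*(h^2 - 3*h + 16)/(h^4 - 32*h^2 + 256)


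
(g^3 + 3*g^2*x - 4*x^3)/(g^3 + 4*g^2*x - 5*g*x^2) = (g^2 + 4*g*x + 4*x^2)/(g*(g + 5*x))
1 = 1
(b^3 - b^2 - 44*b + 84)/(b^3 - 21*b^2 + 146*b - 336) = (b^2 + 5*b - 14)/(b^2 - 15*b + 56)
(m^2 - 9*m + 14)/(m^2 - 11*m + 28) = (m - 2)/(m - 4)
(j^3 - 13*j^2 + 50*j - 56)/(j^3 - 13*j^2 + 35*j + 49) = (j^2 - 6*j + 8)/(j^2 - 6*j - 7)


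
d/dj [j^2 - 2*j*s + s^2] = 2*j - 2*s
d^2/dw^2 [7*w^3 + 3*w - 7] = 42*w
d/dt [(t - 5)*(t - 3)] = 2*t - 8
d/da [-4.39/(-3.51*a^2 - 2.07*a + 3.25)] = (-30.8178*a - 9.0873)/(3.51*a^2 + 2.07*a - 3.25)^2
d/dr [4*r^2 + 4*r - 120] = 8*r + 4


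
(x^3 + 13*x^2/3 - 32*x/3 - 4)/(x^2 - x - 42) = (3*x^2 - 5*x - 2)/(3*(x - 7))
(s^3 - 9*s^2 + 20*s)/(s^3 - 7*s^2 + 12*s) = (s - 5)/(s - 3)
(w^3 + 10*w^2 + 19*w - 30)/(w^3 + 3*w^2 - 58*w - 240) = (w - 1)/(w - 8)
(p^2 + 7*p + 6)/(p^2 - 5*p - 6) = (p + 6)/(p - 6)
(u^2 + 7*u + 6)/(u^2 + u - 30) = (u + 1)/(u - 5)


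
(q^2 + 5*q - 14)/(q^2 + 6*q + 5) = (q^2 + 5*q - 14)/(q^2 + 6*q + 5)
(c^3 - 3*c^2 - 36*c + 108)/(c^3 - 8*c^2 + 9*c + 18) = (c + 6)/(c + 1)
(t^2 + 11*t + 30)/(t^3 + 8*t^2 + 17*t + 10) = (t + 6)/(t^2 + 3*t + 2)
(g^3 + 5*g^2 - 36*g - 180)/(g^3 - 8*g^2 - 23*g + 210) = (g + 6)/(g - 7)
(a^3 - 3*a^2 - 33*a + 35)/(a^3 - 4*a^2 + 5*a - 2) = (a^2 - 2*a - 35)/(a^2 - 3*a + 2)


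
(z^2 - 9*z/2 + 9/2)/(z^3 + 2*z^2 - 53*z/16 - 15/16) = 8*(2*z^2 - 9*z + 9)/(16*z^3 + 32*z^2 - 53*z - 15)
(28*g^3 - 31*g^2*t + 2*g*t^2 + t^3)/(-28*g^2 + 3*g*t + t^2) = -g + t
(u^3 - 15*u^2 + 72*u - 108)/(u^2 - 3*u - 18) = (u^2 - 9*u + 18)/(u + 3)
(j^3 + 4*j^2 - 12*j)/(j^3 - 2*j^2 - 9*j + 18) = j*(j + 6)/(j^2 - 9)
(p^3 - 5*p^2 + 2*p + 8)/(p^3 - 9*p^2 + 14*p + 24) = (p - 2)/(p - 6)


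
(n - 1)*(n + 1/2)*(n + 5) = n^3 + 9*n^2/2 - 3*n - 5/2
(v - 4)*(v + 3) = v^2 - v - 12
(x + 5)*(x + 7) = x^2 + 12*x + 35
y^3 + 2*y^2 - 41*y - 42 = (y - 6)*(y + 1)*(y + 7)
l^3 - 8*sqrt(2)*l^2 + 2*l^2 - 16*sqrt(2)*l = l*(l + 2)*(l - 8*sqrt(2))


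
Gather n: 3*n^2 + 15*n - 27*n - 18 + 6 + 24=3*n^2 - 12*n + 12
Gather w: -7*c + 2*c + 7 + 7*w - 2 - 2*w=-5*c + 5*w + 5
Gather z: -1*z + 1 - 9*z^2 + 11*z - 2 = -9*z^2 + 10*z - 1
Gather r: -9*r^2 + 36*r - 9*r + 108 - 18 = -9*r^2 + 27*r + 90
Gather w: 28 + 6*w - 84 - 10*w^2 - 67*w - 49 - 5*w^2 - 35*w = -15*w^2 - 96*w - 105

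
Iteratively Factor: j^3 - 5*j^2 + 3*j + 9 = (j + 1)*(j^2 - 6*j + 9) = (j - 3)*(j + 1)*(j - 3)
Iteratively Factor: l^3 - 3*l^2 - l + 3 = (l - 3)*(l^2 - 1) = (l - 3)*(l - 1)*(l + 1)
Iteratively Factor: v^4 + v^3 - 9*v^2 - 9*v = (v + 1)*(v^3 - 9*v) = (v + 1)*(v + 3)*(v^2 - 3*v) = (v - 3)*(v + 1)*(v + 3)*(v)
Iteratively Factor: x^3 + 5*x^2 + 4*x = (x)*(x^2 + 5*x + 4) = x*(x + 4)*(x + 1)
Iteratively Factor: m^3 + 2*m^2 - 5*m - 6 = (m + 3)*(m^2 - m - 2) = (m - 2)*(m + 3)*(m + 1)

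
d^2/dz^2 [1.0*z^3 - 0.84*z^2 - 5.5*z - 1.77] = 6.0*z - 1.68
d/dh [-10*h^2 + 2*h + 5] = 2 - 20*h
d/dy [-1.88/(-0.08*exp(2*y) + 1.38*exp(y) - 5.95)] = (2.5944 - 0.3008*exp(y))*exp(y)/(0.08*exp(2*y) - 1.38*exp(y) + 5.95)^2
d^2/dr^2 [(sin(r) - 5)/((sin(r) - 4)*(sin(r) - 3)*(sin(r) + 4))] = 2*(-2*sin(r)^7 + 27*sin(r)^6 - 116*sin(r)^5 + 307*sin(r)^4 - 1007*sin(r)^3 + 1513*sin(r)^2 + 1200*sin(r) - 1232)/((sin(r) - 4)^3*(sin(r) - 3)^3*(sin(r) + 4)^3)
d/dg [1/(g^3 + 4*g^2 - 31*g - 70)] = (-3*g^2 - 8*g + 31)/(g^3 + 4*g^2 - 31*g - 70)^2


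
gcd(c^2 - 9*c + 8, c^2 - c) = c - 1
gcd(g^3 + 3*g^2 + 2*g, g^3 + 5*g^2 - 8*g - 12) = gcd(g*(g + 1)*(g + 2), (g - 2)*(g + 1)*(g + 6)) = g + 1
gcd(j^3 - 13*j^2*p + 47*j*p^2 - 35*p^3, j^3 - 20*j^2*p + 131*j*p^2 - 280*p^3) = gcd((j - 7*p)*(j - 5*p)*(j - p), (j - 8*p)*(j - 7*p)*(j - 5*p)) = j^2 - 12*j*p + 35*p^2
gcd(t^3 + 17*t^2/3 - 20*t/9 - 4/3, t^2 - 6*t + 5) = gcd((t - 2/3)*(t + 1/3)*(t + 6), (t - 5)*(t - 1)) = 1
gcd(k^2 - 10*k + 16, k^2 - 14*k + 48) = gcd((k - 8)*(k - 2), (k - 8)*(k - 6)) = k - 8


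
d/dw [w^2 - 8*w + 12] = 2*w - 8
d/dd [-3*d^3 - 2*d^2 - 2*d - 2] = -9*d^2 - 4*d - 2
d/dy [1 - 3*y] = -3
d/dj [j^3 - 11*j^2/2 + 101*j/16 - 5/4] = 3*j^2 - 11*j + 101/16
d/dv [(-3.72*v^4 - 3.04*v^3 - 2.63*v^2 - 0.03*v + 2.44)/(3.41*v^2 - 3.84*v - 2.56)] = (-25.3704*v^5 + 32.488*v^4 + 61.44*v^3 + 33.5487*v^2 - 3.1752*v + 9.4464)/(11.6281*v^4 - 26.1888*v^3 - 2.7136*v^2 + 19.6608*v + 6.5536)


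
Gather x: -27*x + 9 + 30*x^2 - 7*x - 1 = 30*x^2 - 34*x + 8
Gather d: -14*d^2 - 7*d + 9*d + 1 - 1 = -14*d^2 + 2*d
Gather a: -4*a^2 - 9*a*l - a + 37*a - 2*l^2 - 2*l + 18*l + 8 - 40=-4*a^2 + a*(36 - 9*l) - 2*l^2 + 16*l - 32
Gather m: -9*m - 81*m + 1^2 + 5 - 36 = -90*m - 30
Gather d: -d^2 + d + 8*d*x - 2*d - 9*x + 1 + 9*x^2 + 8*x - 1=-d^2 + d*(8*x - 1) + 9*x^2 - x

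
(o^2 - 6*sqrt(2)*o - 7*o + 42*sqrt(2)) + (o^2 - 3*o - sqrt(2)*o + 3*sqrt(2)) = 2*o^2 - 10*o - 7*sqrt(2)*o + 45*sqrt(2)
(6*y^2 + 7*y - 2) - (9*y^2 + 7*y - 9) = 7 - 3*y^2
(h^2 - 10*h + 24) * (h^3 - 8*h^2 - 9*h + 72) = h^5 - 18*h^4 + 95*h^3 - 30*h^2 - 936*h + 1728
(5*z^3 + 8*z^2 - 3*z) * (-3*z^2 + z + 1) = -15*z^5 - 19*z^4 + 22*z^3 + 5*z^2 - 3*z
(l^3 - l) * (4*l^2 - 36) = 4*l^5 - 40*l^3 + 36*l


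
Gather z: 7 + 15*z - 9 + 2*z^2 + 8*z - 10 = 2*z^2 + 23*z - 12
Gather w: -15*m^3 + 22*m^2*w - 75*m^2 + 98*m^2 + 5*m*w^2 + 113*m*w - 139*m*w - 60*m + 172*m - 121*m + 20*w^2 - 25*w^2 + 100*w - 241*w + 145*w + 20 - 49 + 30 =-15*m^3 + 23*m^2 - 9*m + w^2*(5*m - 5) + w*(22*m^2 - 26*m + 4) + 1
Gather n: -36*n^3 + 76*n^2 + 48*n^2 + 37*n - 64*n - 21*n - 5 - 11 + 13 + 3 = -36*n^3 + 124*n^2 - 48*n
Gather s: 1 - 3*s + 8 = 9 - 3*s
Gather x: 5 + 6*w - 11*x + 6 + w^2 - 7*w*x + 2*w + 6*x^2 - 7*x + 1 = w^2 + 8*w + 6*x^2 + x*(-7*w - 18) + 12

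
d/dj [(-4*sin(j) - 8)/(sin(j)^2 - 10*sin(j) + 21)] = 4*(sin(j)^2 + 4*sin(j) - 41)*cos(j)/(sin(j)^2 - 10*sin(j) + 21)^2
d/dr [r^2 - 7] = 2*r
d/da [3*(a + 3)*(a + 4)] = 6*a + 21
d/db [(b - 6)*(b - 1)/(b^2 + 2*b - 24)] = 3*(3*b^2 - 20*b + 52)/(b^4 + 4*b^3 - 44*b^2 - 96*b + 576)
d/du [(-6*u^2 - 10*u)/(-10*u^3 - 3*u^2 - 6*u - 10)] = 2*(-30*u^4 - 100*u^3 + 3*u^2 + 60*u + 50)/(100*u^6 + 60*u^5 + 129*u^4 + 236*u^3 + 96*u^2 + 120*u + 100)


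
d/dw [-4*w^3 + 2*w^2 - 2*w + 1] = -12*w^2 + 4*w - 2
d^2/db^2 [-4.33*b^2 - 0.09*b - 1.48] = -8.66000000000000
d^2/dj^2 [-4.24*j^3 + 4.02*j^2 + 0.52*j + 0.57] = 8.04 - 25.44*j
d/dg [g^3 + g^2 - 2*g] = 3*g^2 + 2*g - 2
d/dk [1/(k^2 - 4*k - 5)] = 2*(2 - k)/(-k^2 + 4*k + 5)^2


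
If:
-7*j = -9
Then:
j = 9/7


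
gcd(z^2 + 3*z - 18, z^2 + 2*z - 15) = z - 3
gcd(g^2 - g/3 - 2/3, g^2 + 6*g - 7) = g - 1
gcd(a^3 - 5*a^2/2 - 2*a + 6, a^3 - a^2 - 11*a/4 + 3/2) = a^2 - a/2 - 3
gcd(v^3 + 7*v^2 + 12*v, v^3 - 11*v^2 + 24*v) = v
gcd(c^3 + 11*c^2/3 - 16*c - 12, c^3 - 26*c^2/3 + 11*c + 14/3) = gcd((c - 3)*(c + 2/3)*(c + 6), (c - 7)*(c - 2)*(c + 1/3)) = 1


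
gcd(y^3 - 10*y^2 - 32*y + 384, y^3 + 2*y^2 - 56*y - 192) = y^2 - 2*y - 48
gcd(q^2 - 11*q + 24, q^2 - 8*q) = q - 8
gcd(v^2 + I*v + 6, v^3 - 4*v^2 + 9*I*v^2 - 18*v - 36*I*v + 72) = v + 3*I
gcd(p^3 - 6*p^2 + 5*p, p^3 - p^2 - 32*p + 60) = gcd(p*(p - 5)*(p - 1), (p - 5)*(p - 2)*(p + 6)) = p - 5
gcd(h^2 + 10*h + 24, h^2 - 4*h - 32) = h + 4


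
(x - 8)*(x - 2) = x^2 - 10*x + 16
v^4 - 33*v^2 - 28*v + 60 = (v - 6)*(v - 1)*(v + 2)*(v + 5)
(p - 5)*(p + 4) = p^2 - p - 20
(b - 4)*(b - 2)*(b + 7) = b^3 + b^2 - 34*b + 56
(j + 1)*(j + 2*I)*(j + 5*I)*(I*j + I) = I*j^4 - 7*j^3 + 2*I*j^3 - 14*j^2 - 9*I*j^2 - 7*j - 20*I*j - 10*I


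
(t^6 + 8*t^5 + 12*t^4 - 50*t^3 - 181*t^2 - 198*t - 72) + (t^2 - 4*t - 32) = t^6 + 8*t^5 + 12*t^4 - 50*t^3 - 180*t^2 - 202*t - 104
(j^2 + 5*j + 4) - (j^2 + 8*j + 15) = -3*j - 11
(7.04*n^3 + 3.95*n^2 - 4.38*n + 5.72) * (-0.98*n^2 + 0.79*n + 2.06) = -6.8992*n^5 + 1.6906*n^4 + 21.9153*n^3 - 0.9288*n^2 - 4.504*n + 11.7832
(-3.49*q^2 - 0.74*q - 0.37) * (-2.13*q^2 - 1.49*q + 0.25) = 7.4337*q^4 + 6.7763*q^3 + 1.0182*q^2 + 0.3663*q - 0.0925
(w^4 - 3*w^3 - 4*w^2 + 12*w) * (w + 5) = w^5 + 2*w^4 - 19*w^3 - 8*w^2 + 60*w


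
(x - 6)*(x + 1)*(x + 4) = x^3 - x^2 - 26*x - 24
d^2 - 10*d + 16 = (d - 8)*(d - 2)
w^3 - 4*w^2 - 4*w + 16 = (w - 4)*(w - 2)*(w + 2)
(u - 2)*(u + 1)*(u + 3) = u^3 + 2*u^2 - 5*u - 6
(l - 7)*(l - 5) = l^2 - 12*l + 35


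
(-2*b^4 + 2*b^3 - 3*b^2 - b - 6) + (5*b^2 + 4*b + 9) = -2*b^4 + 2*b^3 + 2*b^2 + 3*b + 3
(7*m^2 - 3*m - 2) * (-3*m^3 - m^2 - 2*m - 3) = -21*m^5 + 2*m^4 - 5*m^3 - 13*m^2 + 13*m + 6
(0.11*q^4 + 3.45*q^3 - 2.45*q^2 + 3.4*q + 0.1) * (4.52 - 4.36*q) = -0.4796*q^5 - 14.5448*q^4 + 26.276*q^3 - 25.898*q^2 + 14.932*q + 0.452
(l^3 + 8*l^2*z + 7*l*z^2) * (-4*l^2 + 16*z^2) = -4*l^5 - 32*l^4*z - 12*l^3*z^2 + 128*l^2*z^3 + 112*l*z^4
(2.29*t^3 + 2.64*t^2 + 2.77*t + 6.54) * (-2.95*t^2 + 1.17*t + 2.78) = -6.7555*t^5 - 5.1087*t^4 + 1.2835*t^3 - 8.7129*t^2 + 15.3524*t + 18.1812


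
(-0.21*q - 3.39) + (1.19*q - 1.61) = 0.98*q - 5.0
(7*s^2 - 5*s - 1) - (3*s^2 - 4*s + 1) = 4*s^2 - s - 2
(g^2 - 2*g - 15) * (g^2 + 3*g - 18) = g^4 + g^3 - 39*g^2 - 9*g + 270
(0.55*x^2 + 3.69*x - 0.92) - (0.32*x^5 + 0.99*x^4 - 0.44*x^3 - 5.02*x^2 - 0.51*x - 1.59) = -0.32*x^5 - 0.99*x^4 + 0.44*x^3 + 5.57*x^2 + 4.2*x + 0.67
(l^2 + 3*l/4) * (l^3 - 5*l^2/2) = l^5 - 7*l^4/4 - 15*l^3/8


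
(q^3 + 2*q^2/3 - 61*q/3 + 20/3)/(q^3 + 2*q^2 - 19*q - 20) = (q - 1/3)/(q + 1)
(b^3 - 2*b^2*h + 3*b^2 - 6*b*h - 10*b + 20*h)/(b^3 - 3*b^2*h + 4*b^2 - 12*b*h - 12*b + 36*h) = (b^2 - 2*b*h + 5*b - 10*h)/(b^2 - 3*b*h + 6*b - 18*h)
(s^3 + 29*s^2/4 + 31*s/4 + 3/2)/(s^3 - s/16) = 4*(s^2 + 7*s + 6)/(s*(4*s - 1))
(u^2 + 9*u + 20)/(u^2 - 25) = (u + 4)/(u - 5)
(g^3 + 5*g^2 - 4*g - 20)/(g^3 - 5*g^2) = (g^3 + 5*g^2 - 4*g - 20)/(g^2*(g - 5))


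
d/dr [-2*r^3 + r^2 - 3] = 2*r*(1 - 3*r)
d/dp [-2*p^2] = -4*p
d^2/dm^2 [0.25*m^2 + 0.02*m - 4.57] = 0.500000000000000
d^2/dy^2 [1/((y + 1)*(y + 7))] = 2*((y + 1)^2 + (y + 1)*(y + 7) + (y + 7)^2)/((y + 1)^3*(y + 7)^3)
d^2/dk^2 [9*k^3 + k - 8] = 54*k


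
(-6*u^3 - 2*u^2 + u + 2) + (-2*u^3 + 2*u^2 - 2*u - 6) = -8*u^3 - u - 4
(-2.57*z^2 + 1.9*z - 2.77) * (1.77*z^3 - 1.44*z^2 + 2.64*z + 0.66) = -4.5489*z^5 + 7.0638*z^4 - 14.4237*z^3 + 7.3086*z^2 - 6.0588*z - 1.8282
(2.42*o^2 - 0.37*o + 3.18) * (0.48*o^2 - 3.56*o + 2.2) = 1.1616*o^4 - 8.7928*o^3 + 8.1676*o^2 - 12.1348*o + 6.996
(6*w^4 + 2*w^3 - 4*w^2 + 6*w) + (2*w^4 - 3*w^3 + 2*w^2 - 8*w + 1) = 8*w^4 - w^3 - 2*w^2 - 2*w + 1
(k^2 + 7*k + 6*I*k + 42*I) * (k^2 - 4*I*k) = k^4 + 7*k^3 + 2*I*k^3 + 24*k^2 + 14*I*k^2 + 168*k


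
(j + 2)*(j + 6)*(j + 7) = j^3 + 15*j^2 + 68*j + 84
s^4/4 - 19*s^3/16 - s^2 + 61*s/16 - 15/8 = (s/4 + 1/2)*(s - 5)*(s - 1)*(s - 3/4)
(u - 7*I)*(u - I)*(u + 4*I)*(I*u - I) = I*u^4 + 4*u^3 - I*u^3 - 4*u^2 + 25*I*u^2 + 28*u - 25*I*u - 28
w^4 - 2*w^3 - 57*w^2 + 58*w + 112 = (w - 8)*(w - 2)*(w + 1)*(w + 7)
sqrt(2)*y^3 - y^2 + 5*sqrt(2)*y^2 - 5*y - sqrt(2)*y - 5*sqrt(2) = (y + 5)*(y - sqrt(2))*(sqrt(2)*y + 1)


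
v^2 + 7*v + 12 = (v + 3)*(v + 4)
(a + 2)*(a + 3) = a^2 + 5*a + 6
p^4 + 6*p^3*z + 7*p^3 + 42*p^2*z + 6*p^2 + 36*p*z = p*(p + 1)*(p + 6)*(p + 6*z)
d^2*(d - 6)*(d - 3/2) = d^4 - 15*d^3/2 + 9*d^2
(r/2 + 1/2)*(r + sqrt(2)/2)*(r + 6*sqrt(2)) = r^3/2 + r^2/2 + 13*sqrt(2)*r^2/4 + 3*r + 13*sqrt(2)*r/4 + 3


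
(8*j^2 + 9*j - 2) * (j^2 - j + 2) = 8*j^4 + j^3 + 5*j^2 + 20*j - 4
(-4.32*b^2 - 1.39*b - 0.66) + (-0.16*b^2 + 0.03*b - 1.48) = -4.48*b^2 - 1.36*b - 2.14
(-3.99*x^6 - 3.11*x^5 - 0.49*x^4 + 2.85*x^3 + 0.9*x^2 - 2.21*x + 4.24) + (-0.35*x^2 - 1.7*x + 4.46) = -3.99*x^6 - 3.11*x^5 - 0.49*x^4 + 2.85*x^3 + 0.55*x^2 - 3.91*x + 8.7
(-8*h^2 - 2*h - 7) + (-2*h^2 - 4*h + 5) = -10*h^2 - 6*h - 2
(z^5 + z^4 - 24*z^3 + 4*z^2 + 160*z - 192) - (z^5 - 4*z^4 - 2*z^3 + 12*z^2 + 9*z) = 5*z^4 - 22*z^3 - 8*z^2 + 151*z - 192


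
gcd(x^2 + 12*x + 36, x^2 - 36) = x + 6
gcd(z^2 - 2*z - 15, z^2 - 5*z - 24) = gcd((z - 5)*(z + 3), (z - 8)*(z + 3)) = z + 3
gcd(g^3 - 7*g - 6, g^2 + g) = g + 1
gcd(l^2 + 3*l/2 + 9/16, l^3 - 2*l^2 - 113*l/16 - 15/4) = l + 3/4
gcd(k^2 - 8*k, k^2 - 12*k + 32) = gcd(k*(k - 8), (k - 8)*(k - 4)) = k - 8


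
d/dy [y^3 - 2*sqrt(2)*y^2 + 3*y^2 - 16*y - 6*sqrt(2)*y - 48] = 3*y^2 - 4*sqrt(2)*y + 6*y - 16 - 6*sqrt(2)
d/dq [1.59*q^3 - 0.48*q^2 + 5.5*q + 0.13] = 4.77*q^2 - 0.96*q + 5.5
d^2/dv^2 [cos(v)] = -cos(v)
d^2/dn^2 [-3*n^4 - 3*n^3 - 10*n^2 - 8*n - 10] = -36*n^2 - 18*n - 20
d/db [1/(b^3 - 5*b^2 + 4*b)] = (-3*b^2 + 10*b - 4)/(b^2*(b^2 - 5*b + 4)^2)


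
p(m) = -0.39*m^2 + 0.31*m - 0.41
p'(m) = 0.31 - 0.78*m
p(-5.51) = -13.96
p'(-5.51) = 4.61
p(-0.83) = -0.94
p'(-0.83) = 0.96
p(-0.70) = -0.82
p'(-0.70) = 0.86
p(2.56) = -2.17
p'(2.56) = -1.69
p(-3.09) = -5.09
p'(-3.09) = 2.72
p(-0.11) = -0.45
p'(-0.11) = 0.40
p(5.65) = -11.11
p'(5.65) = -4.10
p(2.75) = -2.51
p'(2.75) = -1.84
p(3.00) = -2.99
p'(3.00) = -2.03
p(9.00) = -29.21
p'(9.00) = -6.71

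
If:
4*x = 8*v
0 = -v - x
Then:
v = 0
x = 0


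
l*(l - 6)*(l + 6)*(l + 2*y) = l^4 + 2*l^3*y - 36*l^2 - 72*l*y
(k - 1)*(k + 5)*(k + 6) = k^3 + 10*k^2 + 19*k - 30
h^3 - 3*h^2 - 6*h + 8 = (h - 4)*(h - 1)*(h + 2)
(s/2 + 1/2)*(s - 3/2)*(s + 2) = s^3/2 + 3*s^2/4 - 5*s/4 - 3/2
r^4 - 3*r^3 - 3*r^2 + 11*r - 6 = (r - 3)*(r - 1)^2*(r + 2)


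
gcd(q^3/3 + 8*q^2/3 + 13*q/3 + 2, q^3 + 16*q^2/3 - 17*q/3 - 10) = q^2 + 7*q + 6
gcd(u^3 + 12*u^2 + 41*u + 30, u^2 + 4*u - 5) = u + 5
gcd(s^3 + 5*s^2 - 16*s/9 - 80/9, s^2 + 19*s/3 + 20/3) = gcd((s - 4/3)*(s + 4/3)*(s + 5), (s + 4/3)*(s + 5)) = s^2 + 19*s/3 + 20/3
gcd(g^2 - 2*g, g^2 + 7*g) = g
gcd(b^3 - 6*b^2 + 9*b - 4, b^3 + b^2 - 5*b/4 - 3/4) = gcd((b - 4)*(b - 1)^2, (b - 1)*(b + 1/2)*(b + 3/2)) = b - 1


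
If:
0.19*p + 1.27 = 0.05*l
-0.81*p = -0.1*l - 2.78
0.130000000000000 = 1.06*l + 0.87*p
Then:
No Solution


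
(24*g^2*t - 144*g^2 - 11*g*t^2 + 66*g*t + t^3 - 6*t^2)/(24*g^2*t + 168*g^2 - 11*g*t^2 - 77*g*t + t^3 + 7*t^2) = (t - 6)/(t + 7)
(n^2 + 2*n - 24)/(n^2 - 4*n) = (n + 6)/n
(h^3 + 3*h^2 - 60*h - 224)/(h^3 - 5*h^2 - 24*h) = (h^2 + 11*h + 28)/(h*(h + 3))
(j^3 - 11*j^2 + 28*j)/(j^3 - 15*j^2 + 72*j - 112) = j/(j - 4)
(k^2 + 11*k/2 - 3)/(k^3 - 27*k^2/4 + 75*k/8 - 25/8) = 4*(k + 6)/(4*k^2 - 25*k + 25)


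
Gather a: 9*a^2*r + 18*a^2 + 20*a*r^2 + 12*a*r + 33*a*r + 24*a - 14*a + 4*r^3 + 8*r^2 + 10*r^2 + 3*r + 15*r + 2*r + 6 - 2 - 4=a^2*(9*r + 18) + a*(20*r^2 + 45*r + 10) + 4*r^3 + 18*r^2 + 20*r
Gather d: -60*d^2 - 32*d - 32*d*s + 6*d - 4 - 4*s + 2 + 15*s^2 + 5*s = -60*d^2 + d*(-32*s - 26) + 15*s^2 + s - 2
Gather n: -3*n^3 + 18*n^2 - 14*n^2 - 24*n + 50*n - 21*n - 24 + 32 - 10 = -3*n^3 + 4*n^2 + 5*n - 2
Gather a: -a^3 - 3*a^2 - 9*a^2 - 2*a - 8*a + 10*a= -a^3 - 12*a^2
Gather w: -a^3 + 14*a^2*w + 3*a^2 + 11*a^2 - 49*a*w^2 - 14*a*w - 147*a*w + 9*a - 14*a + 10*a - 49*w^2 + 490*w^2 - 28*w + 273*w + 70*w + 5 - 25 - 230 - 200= -a^3 + 14*a^2 + 5*a + w^2*(441 - 49*a) + w*(14*a^2 - 161*a + 315) - 450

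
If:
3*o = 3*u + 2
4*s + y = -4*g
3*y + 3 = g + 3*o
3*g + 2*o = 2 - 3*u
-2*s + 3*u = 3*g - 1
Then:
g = 39/88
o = 47/88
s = -4/11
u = -35/264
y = -7/22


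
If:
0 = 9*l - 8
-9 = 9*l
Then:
No Solution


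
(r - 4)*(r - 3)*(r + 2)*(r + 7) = r^4 + 2*r^3 - 37*r^2 + 10*r + 168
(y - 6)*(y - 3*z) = y^2 - 3*y*z - 6*y + 18*z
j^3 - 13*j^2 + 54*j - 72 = (j - 6)*(j - 4)*(j - 3)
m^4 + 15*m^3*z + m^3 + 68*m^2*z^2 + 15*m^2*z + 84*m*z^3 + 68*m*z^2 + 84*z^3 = (m + 1)*(m + 2*z)*(m + 6*z)*(m + 7*z)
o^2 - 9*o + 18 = (o - 6)*(o - 3)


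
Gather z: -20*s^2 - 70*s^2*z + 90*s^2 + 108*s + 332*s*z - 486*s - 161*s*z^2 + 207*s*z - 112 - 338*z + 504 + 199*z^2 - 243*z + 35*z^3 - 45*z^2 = 70*s^2 - 378*s + 35*z^3 + z^2*(154 - 161*s) + z*(-70*s^2 + 539*s - 581) + 392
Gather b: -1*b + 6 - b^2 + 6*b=-b^2 + 5*b + 6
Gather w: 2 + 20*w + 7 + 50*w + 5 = 70*w + 14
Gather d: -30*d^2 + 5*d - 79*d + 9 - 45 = -30*d^2 - 74*d - 36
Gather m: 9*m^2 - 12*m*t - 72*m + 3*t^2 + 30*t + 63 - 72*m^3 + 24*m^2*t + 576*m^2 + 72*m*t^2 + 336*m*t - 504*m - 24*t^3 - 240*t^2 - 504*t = -72*m^3 + m^2*(24*t + 585) + m*(72*t^2 + 324*t - 576) - 24*t^3 - 237*t^2 - 474*t + 63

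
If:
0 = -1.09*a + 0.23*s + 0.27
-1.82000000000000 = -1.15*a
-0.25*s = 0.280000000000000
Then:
No Solution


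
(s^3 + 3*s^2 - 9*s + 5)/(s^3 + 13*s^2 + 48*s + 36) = (s^3 + 3*s^2 - 9*s + 5)/(s^3 + 13*s^2 + 48*s + 36)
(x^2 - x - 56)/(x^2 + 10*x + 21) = (x - 8)/(x + 3)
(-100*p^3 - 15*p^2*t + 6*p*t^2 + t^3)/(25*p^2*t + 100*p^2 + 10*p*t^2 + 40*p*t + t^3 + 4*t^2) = (-4*p + t)/(t + 4)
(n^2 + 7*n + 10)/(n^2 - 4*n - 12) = (n + 5)/(n - 6)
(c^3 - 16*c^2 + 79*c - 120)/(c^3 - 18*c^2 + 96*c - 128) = (c^2 - 8*c + 15)/(c^2 - 10*c + 16)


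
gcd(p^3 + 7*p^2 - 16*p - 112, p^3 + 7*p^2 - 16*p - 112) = p^3 + 7*p^2 - 16*p - 112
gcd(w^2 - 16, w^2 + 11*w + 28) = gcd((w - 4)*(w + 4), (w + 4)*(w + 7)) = w + 4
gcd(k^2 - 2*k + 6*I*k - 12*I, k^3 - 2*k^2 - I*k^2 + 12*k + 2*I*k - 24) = k - 2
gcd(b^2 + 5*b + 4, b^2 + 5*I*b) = 1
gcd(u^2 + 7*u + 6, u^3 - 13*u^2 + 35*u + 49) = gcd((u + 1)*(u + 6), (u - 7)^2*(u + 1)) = u + 1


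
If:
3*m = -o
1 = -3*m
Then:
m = -1/3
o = 1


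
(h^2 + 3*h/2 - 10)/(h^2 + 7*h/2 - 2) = (2*h - 5)/(2*h - 1)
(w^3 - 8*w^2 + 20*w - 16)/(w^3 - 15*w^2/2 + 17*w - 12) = 2*(w - 2)/(2*w - 3)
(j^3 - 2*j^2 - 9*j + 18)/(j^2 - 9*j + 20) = (j^3 - 2*j^2 - 9*j + 18)/(j^2 - 9*j + 20)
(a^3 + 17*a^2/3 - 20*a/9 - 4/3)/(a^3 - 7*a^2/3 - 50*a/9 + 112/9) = (9*a^3 + 51*a^2 - 20*a - 12)/(9*a^3 - 21*a^2 - 50*a + 112)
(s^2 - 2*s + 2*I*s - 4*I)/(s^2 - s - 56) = (s^2 + 2*s*(-1 + I) - 4*I)/(s^2 - s - 56)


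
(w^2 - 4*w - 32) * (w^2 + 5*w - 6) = w^4 + w^3 - 58*w^2 - 136*w + 192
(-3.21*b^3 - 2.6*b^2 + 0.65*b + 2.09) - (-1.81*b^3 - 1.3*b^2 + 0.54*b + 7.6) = -1.4*b^3 - 1.3*b^2 + 0.11*b - 5.51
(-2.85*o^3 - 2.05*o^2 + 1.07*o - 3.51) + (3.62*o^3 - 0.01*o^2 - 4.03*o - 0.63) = 0.77*o^3 - 2.06*o^2 - 2.96*o - 4.14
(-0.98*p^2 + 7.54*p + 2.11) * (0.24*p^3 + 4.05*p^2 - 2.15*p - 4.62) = -0.2352*p^5 - 2.1594*p^4 + 33.1504*p^3 - 3.1379*p^2 - 39.3713*p - 9.7482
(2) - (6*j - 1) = 3 - 6*j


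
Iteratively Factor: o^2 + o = (o)*(o + 1)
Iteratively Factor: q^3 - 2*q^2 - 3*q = (q)*(q^2 - 2*q - 3) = q*(q + 1)*(q - 3)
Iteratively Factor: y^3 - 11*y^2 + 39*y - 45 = (y - 5)*(y^2 - 6*y + 9) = (y - 5)*(y - 3)*(y - 3)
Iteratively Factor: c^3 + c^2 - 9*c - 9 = (c + 1)*(c^2 - 9) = (c - 3)*(c + 1)*(c + 3)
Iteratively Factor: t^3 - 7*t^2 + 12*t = (t - 4)*(t^2 - 3*t) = (t - 4)*(t - 3)*(t)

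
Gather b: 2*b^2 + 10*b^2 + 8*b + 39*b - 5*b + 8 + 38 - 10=12*b^2 + 42*b + 36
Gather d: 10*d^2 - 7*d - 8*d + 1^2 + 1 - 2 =10*d^2 - 15*d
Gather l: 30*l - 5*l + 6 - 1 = 25*l + 5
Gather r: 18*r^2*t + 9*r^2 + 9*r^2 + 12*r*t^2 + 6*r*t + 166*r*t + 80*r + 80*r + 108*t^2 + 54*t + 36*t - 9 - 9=r^2*(18*t + 18) + r*(12*t^2 + 172*t + 160) + 108*t^2 + 90*t - 18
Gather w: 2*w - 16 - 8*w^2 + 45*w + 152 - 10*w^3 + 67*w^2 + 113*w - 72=-10*w^3 + 59*w^2 + 160*w + 64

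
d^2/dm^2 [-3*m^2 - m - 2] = -6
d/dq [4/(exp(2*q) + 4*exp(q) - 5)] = 8*(-exp(q) - 2)*exp(q)/(exp(2*q) + 4*exp(q) - 5)^2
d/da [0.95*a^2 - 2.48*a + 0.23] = 1.9*a - 2.48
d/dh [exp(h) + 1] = exp(h)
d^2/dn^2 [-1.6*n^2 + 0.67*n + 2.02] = -3.20000000000000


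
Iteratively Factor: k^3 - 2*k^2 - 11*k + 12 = (k - 1)*(k^2 - k - 12) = (k - 4)*(k - 1)*(k + 3)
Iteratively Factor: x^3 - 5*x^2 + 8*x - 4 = (x - 2)*(x^2 - 3*x + 2) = (x - 2)^2*(x - 1)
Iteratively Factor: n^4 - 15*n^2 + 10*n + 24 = (n - 2)*(n^3 + 2*n^2 - 11*n - 12) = (n - 2)*(n + 4)*(n^2 - 2*n - 3) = (n - 3)*(n - 2)*(n + 4)*(n + 1)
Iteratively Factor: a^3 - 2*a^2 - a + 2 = (a + 1)*(a^2 - 3*a + 2) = (a - 2)*(a + 1)*(a - 1)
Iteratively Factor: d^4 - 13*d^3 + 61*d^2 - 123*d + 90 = (d - 3)*(d^3 - 10*d^2 + 31*d - 30) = (d - 3)^2*(d^2 - 7*d + 10) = (d - 3)^2*(d - 2)*(d - 5)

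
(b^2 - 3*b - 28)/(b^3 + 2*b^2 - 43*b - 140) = 1/(b + 5)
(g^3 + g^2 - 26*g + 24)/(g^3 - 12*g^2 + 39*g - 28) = (g + 6)/(g - 7)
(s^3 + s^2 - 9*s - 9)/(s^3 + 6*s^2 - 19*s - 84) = (s^2 - 2*s - 3)/(s^2 + 3*s - 28)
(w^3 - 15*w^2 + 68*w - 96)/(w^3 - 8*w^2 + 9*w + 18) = (w^2 - 12*w + 32)/(w^2 - 5*w - 6)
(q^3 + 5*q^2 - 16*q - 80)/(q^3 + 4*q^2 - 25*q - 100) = (q - 4)/(q - 5)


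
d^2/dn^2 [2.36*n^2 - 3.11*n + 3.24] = 4.72000000000000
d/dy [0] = 0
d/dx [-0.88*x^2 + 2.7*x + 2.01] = 2.7 - 1.76*x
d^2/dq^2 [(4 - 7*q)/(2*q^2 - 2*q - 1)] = 4*(2*(2*q - 1)^2*(7*q - 4) + (21*q - 11)*(-2*q^2 + 2*q + 1))/(-2*q^2 + 2*q + 1)^3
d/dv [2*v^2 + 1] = 4*v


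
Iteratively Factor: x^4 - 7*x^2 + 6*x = (x - 1)*(x^3 + x^2 - 6*x) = (x - 1)*(x + 3)*(x^2 - 2*x) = x*(x - 1)*(x + 3)*(x - 2)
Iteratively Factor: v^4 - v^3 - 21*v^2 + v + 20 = (v - 5)*(v^3 + 4*v^2 - v - 4) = (v - 5)*(v - 1)*(v^2 + 5*v + 4) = (v - 5)*(v - 1)*(v + 1)*(v + 4)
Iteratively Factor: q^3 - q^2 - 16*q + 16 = (q + 4)*(q^2 - 5*q + 4) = (q - 1)*(q + 4)*(q - 4)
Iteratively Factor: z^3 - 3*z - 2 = (z + 1)*(z^2 - z - 2) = (z + 1)^2*(z - 2)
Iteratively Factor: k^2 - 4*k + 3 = (k - 1)*(k - 3)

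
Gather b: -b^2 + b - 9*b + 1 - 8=-b^2 - 8*b - 7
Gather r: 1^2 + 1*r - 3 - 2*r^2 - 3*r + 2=-2*r^2 - 2*r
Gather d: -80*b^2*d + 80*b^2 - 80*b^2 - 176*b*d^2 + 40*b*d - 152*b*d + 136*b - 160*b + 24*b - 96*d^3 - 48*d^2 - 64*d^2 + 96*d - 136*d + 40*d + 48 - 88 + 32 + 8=-96*d^3 + d^2*(-176*b - 112) + d*(-80*b^2 - 112*b)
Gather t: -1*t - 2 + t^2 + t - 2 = t^2 - 4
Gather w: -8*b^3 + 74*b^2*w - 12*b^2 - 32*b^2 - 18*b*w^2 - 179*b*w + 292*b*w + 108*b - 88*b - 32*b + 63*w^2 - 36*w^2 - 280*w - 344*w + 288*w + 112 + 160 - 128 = -8*b^3 - 44*b^2 - 12*b + w^2*(27 - 18*b) + w*(74*b^2 + 113*b - 336) + 144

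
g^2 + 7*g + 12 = (g + 3)*(g + 4)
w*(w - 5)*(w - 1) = w^3 - 6*w^2 + 5*w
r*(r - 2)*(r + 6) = r^3 + 4*r^2 - 12*r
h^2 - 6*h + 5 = (h - 5)*(h - 1)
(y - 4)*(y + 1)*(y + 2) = y^3 - y^2 - 10*y - 8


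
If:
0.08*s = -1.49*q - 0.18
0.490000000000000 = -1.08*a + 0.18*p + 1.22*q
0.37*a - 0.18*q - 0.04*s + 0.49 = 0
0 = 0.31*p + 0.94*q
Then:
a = -0.78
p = 1.57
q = -0.52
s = 7.39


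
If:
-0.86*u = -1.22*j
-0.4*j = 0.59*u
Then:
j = 0.00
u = 0.00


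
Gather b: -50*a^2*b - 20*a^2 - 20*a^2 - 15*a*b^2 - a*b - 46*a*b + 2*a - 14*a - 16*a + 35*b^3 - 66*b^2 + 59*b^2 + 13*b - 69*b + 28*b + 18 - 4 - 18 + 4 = -40*a^2 - 28*a + 35*b^3 + b^2*(-15*a - 7) + b*(-50*a^2 - 47*a - 28)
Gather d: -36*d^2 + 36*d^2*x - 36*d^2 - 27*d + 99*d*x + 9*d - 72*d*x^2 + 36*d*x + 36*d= d^2*(36*x - 72) + d*(-72*x^2 + 135*x + 18)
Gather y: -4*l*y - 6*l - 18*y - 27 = -6*l + y*(-4*l - 18) - 27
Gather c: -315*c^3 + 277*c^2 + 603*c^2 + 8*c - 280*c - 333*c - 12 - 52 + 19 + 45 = -315*c^3 + 880*c^2 - 605*c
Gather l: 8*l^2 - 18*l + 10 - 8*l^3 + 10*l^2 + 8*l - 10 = -8*l^3 + 18*l^2 - 10*l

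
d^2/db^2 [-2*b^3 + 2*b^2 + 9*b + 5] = 4 - 12*b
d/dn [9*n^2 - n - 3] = 18*n - 1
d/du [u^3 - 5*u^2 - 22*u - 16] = 3*u^2 - 10*u - 22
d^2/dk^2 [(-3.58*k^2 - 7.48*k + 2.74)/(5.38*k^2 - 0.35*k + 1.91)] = (1.13686837721616e-13*k^4 - 446.490504*k^3 + 696.57012*k^2 + 430.221384*k - 91.76124)/(155.720872*k^6 - 30.39162*k^5 + 167.828562*k^4 - 21.622055*k^3 + 59.582259*k^2 - 3.830505*k + 6.967871)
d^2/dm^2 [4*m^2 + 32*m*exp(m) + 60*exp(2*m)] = 32*m*exp(m) + 240*exp(2*m) + 64*exp(m) + 8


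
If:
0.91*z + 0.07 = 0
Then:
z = -0.08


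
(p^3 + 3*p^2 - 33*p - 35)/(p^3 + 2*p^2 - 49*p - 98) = (p^2 - 4*p - 5)/(p^2 - 5*p - 14)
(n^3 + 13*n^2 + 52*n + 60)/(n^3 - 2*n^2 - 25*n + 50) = (n^2 + 8*n + 12)/(n^2 - 7*n + 10)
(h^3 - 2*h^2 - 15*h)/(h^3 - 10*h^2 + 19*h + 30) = h*(h + 3)/(h^2 - 5*h - 6)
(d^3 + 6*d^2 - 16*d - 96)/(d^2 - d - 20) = (d^2 + 2*d - 24)/(d - 5)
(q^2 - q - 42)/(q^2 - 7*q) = (q + 6)/q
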